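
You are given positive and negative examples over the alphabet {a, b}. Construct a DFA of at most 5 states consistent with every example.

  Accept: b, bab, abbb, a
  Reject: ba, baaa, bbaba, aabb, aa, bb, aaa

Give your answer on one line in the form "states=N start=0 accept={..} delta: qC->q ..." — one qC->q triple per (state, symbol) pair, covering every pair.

State merging on the prefix tree: take the shortest (then alphabetical) example prefix whose next move is undefined and point that move at state 0, else 1, else 2, ...; a target is out if some Accept/Reject pair would then sit in one state with the same input left (inseparable). If every existing state is out, open a new one.
a: 0a undefined. 0a->0: no, a/aa meet in 0. Open state 1: 0a->1.
b: 0b undefined. 0b->0: no, b/bb meet in 0. 0b->1: ok.
aa: 1a undefined. 1a->0: no, b/aaa meet in 1. 1a->1: no, b/ba meet in 1. Open state 2: 1a->2.
ab: 1b undefined. 1b->0: no, b/bbaba meet in 1. 1b->1: no, b/bb meet in 1. 1b->2: no, abbb/aabb meet in 2 with "bb" left. Open state 3: 1b->3.
aaa: 2a undefined. 2a->0: no, b/baaa meet in 1. 2a->1: no, b/aaa meet in 1. 2a->2: ok.
aab: 2b undefined. 2b->0: no, b/aabb meet in 1. 2b->1: ok.
abb: 3b undefined. 3b->0: ok.
bba: 3a undefined. 3a->0: ok.
All examples now run through 4 states with every (state, symbol) defined. Accept strings end in {1}, Reject strings end in {2,3}; accept={1}.

states=4 start=0 accept={1} delta: 0a->1 0b->1 1a->2 1b->3 2a->2 2b->1 3a->0 3b->0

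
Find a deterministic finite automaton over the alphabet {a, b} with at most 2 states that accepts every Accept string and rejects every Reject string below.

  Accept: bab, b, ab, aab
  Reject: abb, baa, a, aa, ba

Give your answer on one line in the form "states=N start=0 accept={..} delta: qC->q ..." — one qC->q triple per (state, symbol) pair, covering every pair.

State merging on the prefix tree: take the shortest (then alphabetical) example prefix whose next move is undefined and point that move at state 0, else 1, else 2, ...; a target is out if some Accept/Reject pair would then sit in one state with the same input left (inseparable). If every existing state is out, open a new one.
a: 0a undefined. 0a->0: ok.
b: 0b undefined. 0b->0: no, bab/abb meet in 0. Open state 1: 0b->1.
ba: 1a undefined. 1a->0: ok.
abb: 1b undefined. 1b->0: ok.
All examples now run through 2 states with every (state, symbol) defined. Accept strings end in {1}, Reject strings end in {0}; accept={1}.

states=2 start=0 accept={1} delta: 0a->0 0b->1 1a->0 1b->0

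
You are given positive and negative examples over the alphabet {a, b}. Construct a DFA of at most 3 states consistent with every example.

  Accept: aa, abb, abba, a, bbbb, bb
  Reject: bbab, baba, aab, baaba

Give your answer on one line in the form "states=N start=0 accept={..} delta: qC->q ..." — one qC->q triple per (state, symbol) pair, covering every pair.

State merging on the prefix tree: take the shortest (then alphabetical) example prefix whose next move is undefined and point that move at state 0, else 1, else 2, ...; a target is out if some Accept/Reject pair would then sit in one state with the same input left (inseparable). If every existing state is out, open a new one.
a: 0a undefined. 0a->0: ok.
b: 0b undefined. 0b->0: no, aa/bbab meet in 0. Open state 1: 0b->1.
ba: 1a undefined. 1a->0: no, aa/baba meet in 0. 1a->1: no, abba/baba meet in 1 with "ba" left. Open state 2: 1a->2.
bb: 1b undefined. 1b->0: ok.
baa: 2a undefined. 2a->0: ok.
bab: 2b undefined. 2b->0: no, aa/baba meet in 0. 2b->1: ok.
All examples now run through 3 states with every (state, symbol) defined. Accept strings end in {0}, Reject strings end in {1,2}; accept={0}.

states=3 start=0 accept={0} delta: 0a->0 0b->1 1a->2 1b->0 2a->0 2b->1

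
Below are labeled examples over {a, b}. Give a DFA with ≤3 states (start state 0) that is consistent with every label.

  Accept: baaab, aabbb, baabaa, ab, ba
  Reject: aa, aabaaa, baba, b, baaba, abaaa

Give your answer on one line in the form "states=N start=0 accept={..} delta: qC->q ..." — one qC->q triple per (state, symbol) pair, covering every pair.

Fold the examples into a partial DFA from state 0: repeatedly fix the first undefined (state, symbol) met by the shortest-then-alphabetical prefix, trying targets in increasing order and rejecting any under which an Accept and a Reject string meet in one state with the same remainder; add a state when all current targets are rejected. Accepting states are where Accept strings end.
a: 0a undefined. 0a->0: no, ab/b meet in 0 with "b" left. Open state 1: 0a->1.
b: 0b undefined. 0b->0: ok.
aa: 1a undefined. 1a->0: no, aabbb/aa meet in 0. 1a->1: no, ba/aa meet in 1. Open state 2: 1a->2.
ab: 1b undefined. 1b->0: no, ab/b meet in 0. 1b->1: ok.
aab: 2b undefined. 2b->0: no, aabbb/b meet in 0. 2b->1: ok.
abaa: 2a undefined. 2a->0: no, baaab/b meet in 0. 2a->1: ok.
All examples now run through 3 states with every (state, symbol) defined. Accept strings end in {1}, Reject strings end in {0,2}; accept={1}.

states=3 start=0 accept={1} delta: 0a->1 0b->0 1a->2 1b->1 2a->1 2b->1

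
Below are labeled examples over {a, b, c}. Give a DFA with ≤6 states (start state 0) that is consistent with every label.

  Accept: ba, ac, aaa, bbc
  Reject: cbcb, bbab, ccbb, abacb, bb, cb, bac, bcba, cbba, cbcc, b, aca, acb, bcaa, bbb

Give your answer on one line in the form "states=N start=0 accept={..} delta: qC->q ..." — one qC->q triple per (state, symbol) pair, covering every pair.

State merging on the prefix tree: take the shortest (then alphabetical) example prefix whose next move is undefined and point that move at state 0, else 1, else 2, ...; a target is out if some Accept/Reject pair would then sit in one state with the same input left (inseparable). If every existing state is out, open a new one.
a: 0a undefined. 0a->0: ok.
b: 0b undefined. 0b->0: no, ba/bbab meet in 0. Open state 1: 0b->1.
c: 0c undefined. 0c->0: no, ac/aca meet in 0. 0c->1: no, ba/aca meet in 1 with "a" left. Open state 2: 0c->2.
ba: 1a undefined. 1a->0: no, ac/bac meet in 2. 1a->1: no, ba/b meet in 1. 1a->2: ok.
bb: 1b undefined. 1b->0: no, aaa/bb meet in 0. 1b->1: ok.
bc: 1c undefined. 1c->0: no, ba/bcba meet in 2. 1c->1: no, ba/bcba meet in 2. 1c->2: ok.
cb: 2b undefined. 2b->0: no, ba/cbba meet in 2. 2b->1: no, ba/bcba meet in 2. 2b->2: no, ba/bbab meet in 2. Open state 3: 2b->3.
cc: 2c undefined. 2c->0: no, aaa/bac meet in 0. 2c->1: ok.
aca: 2a undefined. 2a->0: no, aaa/aca meet in 0. 2a->1: no, ba/bcaa meet in 2. 2a->2: no, ba/aca meet in 2. 2a->3: ok.
cbb: 3b undefined. 3b->0: no, aaa/cbba meet in 0. 3b->1: no, ba/cbba meet in 2. 3b->2: ok.
cbc: 3c undefined. 3c->0: no, ba/cbcc meet in 2. 3c->1: no, ba/cbcc meet in 2. 3c->2: ok.
bcaa: 3a undefined. 3a->0: no, aaa/bcba meet in 0. 3a->1: ok.
All examples now run through 4 states with every (state, symbol) defined. Accept strings end in {0,2}, Reject strings end in {1,3}; accept={0,2}.

states=4 start=0 accept={0,2} delta: 0a->0 0b->1 0c->2 1a->2 1b->1 1c->2 2a->3 2b->3 2c->1 3a->1 3b->2 3c->2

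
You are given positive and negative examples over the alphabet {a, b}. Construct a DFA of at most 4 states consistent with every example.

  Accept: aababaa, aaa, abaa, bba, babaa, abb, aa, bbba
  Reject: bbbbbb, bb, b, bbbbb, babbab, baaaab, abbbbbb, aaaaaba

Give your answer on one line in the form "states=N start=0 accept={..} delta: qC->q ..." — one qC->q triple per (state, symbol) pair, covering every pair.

Fold the examples into a partial DFA from state 0: repeatedly fix the first undefined (state, symbol) met by the shortest-then-alphabetical prefix, trying targets in increasing order and rejecting any under which an Accept and a Reject string meet in one state with the same remainder; add a state when all current targets are rejected. Accepting states are where Accept strings end.
a: 0a undefined. 0a->0: no, abb/bb meet in 0 with "bb" left. Open state 1: 0a->1.
b: 0b undefined. 0b->0: ok.
aa: 1a undefined. 1a->0: no, aa/bbbbbb meet in 0. 1a->1: ok.
ab: 1b undefined. 1b->0: no, aababaa/aaaaaba meet in 1. 1b->1: no, aababaa/babbab meet in 1. Open state 2: 1b->2.
aba: 2a undefined. 2a->0: ok.
abb: 2b undefined. 2b->0: no, abb/bbbbbb meet in 0. 2b->1: no, aababaa/abbbbbb meet in 1. 2b->2: no, abb/baaaab meet in 2. Open state 3: 2b->3.
abbb: 3b undefined. 3b->0: ok.
babba: 3a undefined. 3a->0: ok.
All examples now run through 4 states with every (state, symbol) defined. Accept strings end in {1,3}, Reject strings end in {0,2}; accept={1,3}.

states=4 start=0 accept={1,3} delta: 0a->1 0b->0 1a->1 1b->2 2a->0 2b->3 3a->0 3b->0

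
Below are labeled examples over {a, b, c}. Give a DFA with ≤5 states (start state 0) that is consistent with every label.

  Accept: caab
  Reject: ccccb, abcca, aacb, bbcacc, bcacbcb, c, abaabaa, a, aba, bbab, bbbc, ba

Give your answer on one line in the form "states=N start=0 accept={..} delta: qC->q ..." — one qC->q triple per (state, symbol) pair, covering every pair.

states=3 start=0 accept={2} delta: 0a->0 0b->0 0c->1 1a->2 1b->0 1c->0 2a->2 2b->2 2c->0

State merging on the prefix tree: take the shortest (then alphabetical) example prefix whose next move is undefined and point that move at state 0, else 1, else 2, ...; a target is out if some Accept/Reject pair would then sit in one state with the same input left (inseparable). If every existing state is out, open a new one.
a: 0a undefined. 0a->0: ok.
b: 0b undefined. 0b->0: ok.
c: 0c undefined. 0c->0: no, caab/ccccb meet in 0. Open state 1: 0c->1.
ca: 1a undefined. 1a->0: no, caab/abaabaa meet in 0. 1a->1: no, caab/aacb meet in 1 with "b" left. Open state 2: 1a->2.
cc: 1c undefined. 1c->0: ok.
caa: 2a undefined. 2a->0: no, caab/ccccb meet in 0. 2a->1: no, caab/aacb meet in 1 with "b" left. 2a->2: ok.
aacb: 1b undefined. 1b->0: ok.
bcac: 2c undefined. 2c->0: ok.
caab: 2b undefined. 2b->0: no, caab/ccccb meet in 0. 2b->1: no, caab/bbcacc meet in 1. 2b->2: ok.
All examples now run through 3 states with every (state, symbol) defined. Accept strings end in {2}, Reject strings end in {0,1}; accept={2}.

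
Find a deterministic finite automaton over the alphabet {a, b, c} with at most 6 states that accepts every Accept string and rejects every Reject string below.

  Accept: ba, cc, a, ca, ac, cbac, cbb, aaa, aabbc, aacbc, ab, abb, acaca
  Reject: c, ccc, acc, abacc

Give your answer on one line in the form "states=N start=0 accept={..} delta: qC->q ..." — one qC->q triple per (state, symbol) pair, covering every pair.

Grow the machine one transition at a time. Run the examples from 0; the earliest place one falls off (shortest prefix, ties alphabetical) gets sent to the lowest-numbered state that keeps every Accept/Reject pair distinguishable — a pair clashes when both reach the same state with identical unread suffix — and to a fresh state only if none does.
a: 0a undefined. 0a->0: no, cc/acc meet in 0 with "cc" left. Open state 1: 0a->1.
b: 0b undefined. 0b->0: ok.
c: 0c undefined. 0c->0: no, cc/c meet in 0. 0c->1: no, ba/c meet in 1. Open state 2: 0c->2.
aa: 1a undefined. 1a->0: no, aabbc/c meet in 2. 1a->1: ok.
ab: 1b undefined. 1b->0: no, aabbc/c meet in 2. 1b->1: ok.
ac: 1c undefined. 1c->0: no, aacbc/c meet in 2. 1c->1: no, ba/acc meet in 1. 1c->2: no, cc/acc meet in 2 with "c" left. Open state 3: 1c->3.
ca: 2a undefined. 2a->0: ok.
cb: 2b undefined. 2b->0: ok.
cc: 2c undefined. 2c->0: ok.
aca: 3a undefined. 3a->0: ok.
acc: 3c undefined. 3c->0: no, cc/acc meet in 0. 3c->1: no, ba/acc meet in 1. 3c->2: ok.
aacb: 3b undefined. 3b->0: no, aacbc/c meet in 2. 3b->1: ok.
All examples now run through 4 states with every (state, symbol) defined. Accept strings end in {0,1,3}, Reject strings end in {2}; accept={0,1,3}.

states=4 start=0 accept={0,1,3} delta: 0a->1 0b->0 0c->2 1a->1 1b->1 1c->3 2a->0 2b->0 2c->0 3a->0 3b->1 3c->2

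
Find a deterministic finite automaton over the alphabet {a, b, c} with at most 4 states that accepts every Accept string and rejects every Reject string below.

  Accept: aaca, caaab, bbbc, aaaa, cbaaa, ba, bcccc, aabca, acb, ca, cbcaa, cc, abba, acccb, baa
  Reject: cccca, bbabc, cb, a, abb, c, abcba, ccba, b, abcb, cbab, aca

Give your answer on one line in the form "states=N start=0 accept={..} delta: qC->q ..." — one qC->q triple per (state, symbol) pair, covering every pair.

Fold the examples into a partial DFA from state 0: repeatedly fix the first undefined (state, symbol) met by the shortest-then-alphabetical prefix, trying targets in increasing order and rejecting any under which an Accept and a Reject string meet in one state with the same remainder; add a state when all current targets are rejected. Accepting states are where Accept strings end.
a: 0a undefined. 0a->0: no, aaca/aca meet in 0 with "ca" left. Open state 1: 0a->1.
b: 0b undefined. 0b->0: no, bbbc/c meet in 0 with "c" left. 0b->1: ok.
c: 0c undefined. 0c->0: no, ba/ccba meet in 1 with "a" left. 0c->1: ok.
aa: 1a undefined. 1a->0: no, caaab/a meet in 1. 1a->1: no, aaca/aca meet in 1 with "ca" left. Open state 2: 1a->2.
ab: 1b undefined. 1b->0: ok.
ac: 1c undefined. 1c->0: no, bbbc/cb meet in 0. 1c->1: no, bbbc/bbabc meet in 1. 1c->2: no, cbaaa/aca meet in 2 with "a" left. Open state 3: 1c->3.
aaa: 2a undefined. 2a->0: no, caaab/cb meet in 0. 2a->1: no, cbaaa/bbabc meet in 1. 2a->2: ok.
aab: 2b undefined. 2b->0: no, caaab/cb meet in 0. 2b->1: no, caaab/bbabc meet in 1. 2b->2: ok.
aac: 2c undefined. 2c->0: no, aaca/bbabc meet in 1. 2c->1: ok.
aca: 3a undefined. 3a->0: ok.
acb: 3b undefined. 3b->0: no, acb/cb meet in 0. 3b->1: no, aaca/ccba meet in 2. 3b->2: no, aaca/ccba meet in 2. 3b->3: ok.
acc: 3c undefined. 3c->0: no, aaca/cccca meet in 2. 3c->1: no, bcccc/bbabc meet in 1. 3c->2: no, aaca/cccca meet in 2. 3c->3: ok.
All examples now run through 4 states with every (state, symbol) defined. Accept strings end in {2,3}, Reject strings end in {0,1}; accept={2,3}.

states=4 start=0 accept={2,3} delta: 0a->1 0b->1 0c->1 1a->2 1b->0 1c->3 2a->2 2b->2 2c->1 3a->0 3b->3 3c->3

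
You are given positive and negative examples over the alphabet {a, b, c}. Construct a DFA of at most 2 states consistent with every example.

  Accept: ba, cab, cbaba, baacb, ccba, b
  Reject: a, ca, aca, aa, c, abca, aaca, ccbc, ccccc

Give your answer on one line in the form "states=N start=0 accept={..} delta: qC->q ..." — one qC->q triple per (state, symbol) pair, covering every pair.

states=2 start=0 accept={1} delta: 0a->0 0b->1 0c->0 1a->1 1b->1 1c->0

State merging on the prefix tree: take the shortest (then alphabetical) example prefix whose next move is undefined and point that move at state 0, else 1, else 2, ...; a target is out if some Accept/Reject pair would then sit in one state with the same input left (inseparable). If every existing state is out, open a new one.
a: 0a undefined. 0a->0: ok.
b: 0b undefined. 0b->0: no, ba/a meet in 0. Open state 1: 0b->1.
c: 0c undefined. 0c->0: ok.
ba: 1a undefined. 1a->0: no, ba/a meet in 0. 1a->1: ok.
abc: 1c undefined. 1c->0: ok.
cbab: 1b undefined. 1b->0: no, cbaba/a meet in 0. 1b->1: ok.
All examples now run through 2 states with every (state, symbol) defined. Accept strings end in {1}, Reject strings end in {0}; accept={1}.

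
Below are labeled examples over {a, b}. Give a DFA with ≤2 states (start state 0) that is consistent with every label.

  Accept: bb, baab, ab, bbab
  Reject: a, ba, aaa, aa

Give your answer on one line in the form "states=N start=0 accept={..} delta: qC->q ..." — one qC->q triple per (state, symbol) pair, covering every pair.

Fold the examples into a partial DFA from state 0: repeatedly fix the first undefined (state, symbol) met by the shortest-then-alphabetical prefix, trying targets in increasing order and rejecting any under which an Accept and a Reject string meet in one state with the same remainder; add a state when all current targets are rejected. Accepting states are where Accept strings end.
a: 0a undefined. 0a->0: ok.
b: 0b undefined. 0b->0: no, bb/a meet in 0. Open state 1: 0b->1.
ba: 1a undefined. 1a->0: ok.
bb: 1b undefined. 1b->0: no, bb/a meet in 0. 1b->1: ok.
All examples now run through 2 states with every (state, symbol) defined. Accept strings end in {1}, Reject strings end in {0}; accept={1}.

states=2 start=0 accept={1} delta: 0a->0 0b->1 1a->0 1b->1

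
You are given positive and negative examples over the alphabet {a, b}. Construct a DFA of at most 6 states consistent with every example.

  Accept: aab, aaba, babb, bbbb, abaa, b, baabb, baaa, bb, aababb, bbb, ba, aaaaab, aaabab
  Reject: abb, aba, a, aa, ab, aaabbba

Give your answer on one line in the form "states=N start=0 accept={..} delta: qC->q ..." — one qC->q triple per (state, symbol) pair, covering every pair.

states=5 start=0 accept={0,2,4} delta: 0a->1 0b->2 1a->3 1b->1 2a->2 2b->0 3a->4 3b->2 4a->1 4b->1

State merging on the prefix tree: take the shortest (then alphabetical) example prefix whose next move is undefined and point that move at state 0, else 1, else 2, ...; a target is out if some Accept/Reject pair would then sit in one state with the same input left (inseparable). If every existing state is out, open a new one.
a: 0a undefined. 0a->0: no, aab/ab meet in 0 with "b" left. Open state 1: 0a->1.
b: 0b undefined. 0b->0: no, babb/abb meet in 1 with "bb" left. 0b->1: no, b/a meet in 1. Open state 2: 0b->2.
aa: 1a undefined. 1a->0: no, aaaaab/ab meet in 1 with "b" left. 1a->1: no, aab/ab meet in 1 with "b" left. 1a->2: no, b/aa meet in 2. Open state 3: 1a->3.
ab: 1b undefined. 1b->0: no, abaa/aa meet in 3. 1b->1: ok.
ba: 2a undefined. 2a->0: no, baabb/abb meet in 1. 2a->1: no, babb/abb meet in 1. 2a->2: ok.
bb: 2b undefined. 2b->0: ok.
aaa: 3a undefined. 3a->0: no, babb/aaabbba meet in 2. 3a->1: no, abaa/abb meet in 1. 3a->2: no, aaabab/abb meet in 1. 3a->3: no, abaa/aba meet in 3. Open state 4: 3a->4.
aab: 3b undefined. 3b->0: no, aaba/abb meet in 1. 3b->1: no, aab/abb meet in 1. 3b->2: ok.
aaaa: 4a undefined. 4a->0: no, aaaaab/abb meet in 1. 4a->1: ok.
aaab: 4b undefined. 4b->0: no, aaabab/abb meet in 1. 4b->1: ok.
All examples now run through 5 states with every (state, symbol) defined. Accept strings end in {0,2,4}, Reject strings end in {1,3}; accept={0,2,4}.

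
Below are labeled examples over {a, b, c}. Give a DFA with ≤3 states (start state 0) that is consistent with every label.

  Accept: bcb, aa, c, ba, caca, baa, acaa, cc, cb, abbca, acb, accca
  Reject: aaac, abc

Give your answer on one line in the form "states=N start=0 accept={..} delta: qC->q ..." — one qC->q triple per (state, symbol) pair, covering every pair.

Grow the machine one transition at a time. Run the examples from 0; the earliest place one falls off (shortest prefix, ties alphabetical) gets sent to the lowest-numbered state that keeps every Accept/Reject pair distinguishable — a pair clashes when both reach the same state with identical unread suffix — and to a fresh state only if none does.
a: 0a undefined. 0a->0: no, c/aaac meet in 0 with "c" left. Open state 1: 0a->1.
b: 0b undefined. 0b->0: ok.
c: 0c undefined. 0c->0: ok.
aa: 1a undefined. 1a->0: ok.
ab: 1b undefined. 1b->0: no, bcb/abc meet in 0. 1b->1: ok.
ac: 1c undefined. 1c->0: no, bcb/aaac meet in 0. 1c->1: no, ba/aaac meet in 1. Open state 2: 1c->2.
aca: 2a undefined. 2a->0: ok.
acb: 2b undefined. 2b->0: ok.
acc: 2c undefined. 2c->0: ok.
All examples now run through 3 states with every (state, symbol) defined. Accept strings end in {0,1}, Reject strings end in {2}; accept={0,1}.

states=3 start=0 accept={0,1} delta: 0a->1 0b->0 0c->0 1a->0 1b->1 1c->2 2a->0 2b->0 2c->0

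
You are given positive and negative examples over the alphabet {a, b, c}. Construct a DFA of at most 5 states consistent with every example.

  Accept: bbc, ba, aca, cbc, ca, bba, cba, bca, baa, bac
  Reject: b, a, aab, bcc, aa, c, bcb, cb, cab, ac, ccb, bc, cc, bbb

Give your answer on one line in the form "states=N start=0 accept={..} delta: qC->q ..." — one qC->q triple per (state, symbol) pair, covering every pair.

State merging on the prefix tree: take the shortest (then alphabetical) example prefix whose next move is undefined and point that move at state 0, else 1, else 2, ...; a target is out if some Accept/Reject pair would then sit in one state with the same input left (inseparable). If every existing state is out, open a new one.
a: 0a undefined. 0a->0: ok.
b: 0b undefined. 0b->0: no, bbc/c meet in 0 with "c" left. Open state 1: 0b->1.
c: 0c undefined. 0c->0: no, aca/a meet in 0. 0c->1: ok.
ba: 1a undefined. 1a->0: no, ba/a meet in 0. 1a->1: no, ba/b meet in 1. Open state 2: 1a->2.
bb: 1b undefined. 1b->0: no, bbc/b meet in 1. 1b->1: no, bbc/bc meet in 1 with "c" left. 1b->2: no, ba/cb meet in 2. Open state 3: 1b->3.
bc: 1c undefined. 1c->0: no, bca/a meet in 0. 1c->1: ok.
baa: 2a undefined. 2a->0: no, baa/a meet in 0. 2a->1: no, baa/b meet in 1. 2a->2: ok.
bac: 2c undefined. 2c->0: no, bac/a meet in 0. 2c->1: no, bac/b meet in 1. 2c->2: ok.
bba: 3a undefined. 3a->0: no, bba/a meet in 0. 3a->1: no, bba/b meet in 1. 3a->2: ok.
bbb: 3b undefined. 3b->0: ok.
bbc: 3c undefined. 3c->0: no, bbc/a meet in 0. 3c->1: no, bbc/b meet in 1. 3c->2: ok.
cab: 2b undefined. 2b->0: ok.
All examples now run through 4 states with every (state, symbol) defined. Accept strings end in {2}, Reject strings end in {0,1,3}; accept={2}.

states=4 start=0 accept={2} delta: 0a->0 0b->1 0c->1 1a->2 1b->3 1c->1 2a->2 2b->0 2c->2 3a->2 3b->0 3c->2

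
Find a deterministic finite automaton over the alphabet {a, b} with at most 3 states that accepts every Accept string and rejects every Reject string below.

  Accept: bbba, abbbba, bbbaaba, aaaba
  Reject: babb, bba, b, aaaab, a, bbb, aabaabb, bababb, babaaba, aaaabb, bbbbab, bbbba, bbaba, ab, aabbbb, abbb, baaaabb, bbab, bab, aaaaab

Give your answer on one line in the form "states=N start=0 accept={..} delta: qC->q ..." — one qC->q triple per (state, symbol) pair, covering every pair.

states=3 start=0 accept={2} delta: 0a->1 0b->1 1a->2 1b->0 2a->0 2b->0

Grow the machine one transition at a time. Run the examples from 0; the earliest place one falls off (shortest prefix, ties alphabetical) gets sent to the lowest-numbered state that keeps every Accept/Reject pair distinguishable — a pair clashes when both reach the same state with identical unread suffix — and to a fresh state only if none does.
a: 0a undefined. 0a->0: no, abbbba/bbbba meet in 0 with "bbbba" left. Open state 1: 0a->1.
b: 0b undefined. 0b->0: no, bbba/bba meet in 1. 0b->1: ok.
aa: 1a undefined. 1a->0: no, aaaba/bba meet in 1 with "ba" left. 1a->1: no, aaaba/bba meet in 1 with "ba" left. Open state 2: 1a->2.
ab: 1b undefined. 1b->0: ok.
aaa: 2a undefined. 2a->0: ok.
aab: 2b undefined. 2b->0: ok.
All examples now run through 3 states with every (state, symbol) defined. Accept strings end in {2}, Reject strings end in {0,1}; accept={2}.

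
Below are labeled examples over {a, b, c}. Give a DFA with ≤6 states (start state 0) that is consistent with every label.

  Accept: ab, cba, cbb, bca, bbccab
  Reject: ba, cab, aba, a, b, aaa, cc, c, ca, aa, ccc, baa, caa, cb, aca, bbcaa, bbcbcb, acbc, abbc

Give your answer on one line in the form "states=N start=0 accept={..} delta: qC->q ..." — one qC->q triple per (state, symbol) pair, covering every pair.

State merging on the prefix tree: take the shortest (then alphabetical) example prefix whose next move is undefined and point that move at state 0, else 1, else 2, ...; a target is out if some Accept/Reject pair would then sit in one state with the same input left (inseparable). If every existing state is out, open a new one.
a: 0a undefined. 0a->0: no, ab/b meet in 0 with "b" left. Open state 1: 0a->1.
b: 0b undefined. 0b->0: no, bca/ca meet in 0 with "ca" left. 0b->1: no, bca/aca meet in 1 with "ca" left. Open state 2: 0b->2.
c: 0c undefined. 0c->0: no, ab/cab meet in 1 with "b" left. 0c->1: no, ab/cb meet in 1 with "b" left. 0c->2: ok.
aa: 1a undefined. 1a->0: ok.
ab: 1b undefined. 1b->0: no, ab/aa meet in 0. 1b->1: no, ab/a meet in 1. 1b->2: no, ab/b meet in 2. Open state 3: 1b->3.
ac: 1c undefined. 1c->0: ok.
ba: 2a undefined. 2a->0: ok.
bb: 2b undefined. 2b->0: no, cba/a meet in 1. 2b->1: no, cba/ba meet in 0. 2b->2: no, cba/ba meet in 0. 2b->3: no, ab/cb meet in 3. Open state 4: 2b->4.
bc: 2c undefined. 2c->0: no, bca/a meet in 1. 2c->1: no, bca/ba meet in 0. 2c->2: no, bca/ba meet in 0. 2c->3: no, ab/cc meet in 3. 2c->4: ok.
aba: 3a undefined. 3a->0: ok.
abb: 3b undefined. 3b->0: ok.
bbc: 4c undefined. 4c->0: no, cbb/bbcbcb meet in 4 with "b" left. 4c->1: ok.
bca: 4a undefined. 4a->0: no, cba/ba meet in 0. 4a->1: no, cba/a meet in 1. 4a->2: no, cba/cab meet in 2. 4a->3: ok.
cbb: 4b undefined. 4b->0: no, cbb/ba meet in 0. 4b->1: no, cbb/a meet in 1. 4b->2: no, cbb/cab meet in 2. 4b->3: ok.
bbcbc: 3c undefined. 3c->0: ok.
All examples now run through 5 states with every (state, symbol) defined. Accept strings end in {3}, Reject strings end in {0,1,2,4}; accept={3}.

states=5 start=0 accept={3} delta: 0a->1 0b->2 0c->2 1a->0 1b->3 1c->0 2a->0 2b->4 2c->4 3a->0 3b->0 3c->0 4a->3 4b->3 4c->1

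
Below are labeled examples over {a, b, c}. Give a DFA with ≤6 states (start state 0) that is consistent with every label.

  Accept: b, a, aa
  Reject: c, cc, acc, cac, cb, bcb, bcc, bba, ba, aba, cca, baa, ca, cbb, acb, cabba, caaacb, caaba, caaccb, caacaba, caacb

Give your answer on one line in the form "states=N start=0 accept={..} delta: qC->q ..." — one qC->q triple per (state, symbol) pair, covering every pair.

Fold the examples into a partial DFA from state 0: repeatedly fix the first undefined (state, symbol) met by the shortest-then-alphabetical prefix, trying targets in increasing order and rejecting any under which an Accept and a Reject string meet in one state with the same remainder; add a state when all current targets are rejected. Accepting states are where Accept strings end.
a: 0a undefined. 0a->0: ok.
b: 0b undefined. 0b->0: no, b/bba meet in 0. Open state 1: 0b->1.
c: 0c undefined. 0c->0: no, b/cb meet in 1. 0c->1: no, b/c meet in 1. Open state 2: 0c->2.
ba: 1a undefined. 1a->0: no, a/ba meet in 0. 1a->1: no, b/ba meet in 1. 1a->2: ok.
bb: 1b undefined. 1b->0: no, a/bba meet in 0. 1b->1: ok.
bc: 1c undefined. 1c->0: no, b/bcb meet in 1. 1c->1: no, b/bcb meet in 1. 1c->2: ok.
ca: 2a undefined. 2a->0: no, a/baa meet in 0. 2a->1: no, b/baa meet in 1. 2a->2: ok.
cb: 2b undefined. 2b->0: no, b/cbb meet in 1. 2b->1: no, b/cb meet in 1. 2b->2: ok.
cc: 2c undefined. 2c->0: no, b/caaacb meet in 1. 2c->1: no, b/cc meet in 1. 2c->2: ok.
All examples now run through 3 states with every (state, symbol) defined. Accept strings end in {0,1}, Reject strings end in {2}; accept={0,1}.

states=3 start=0 accept={0,1} delta: 0a->0 0b->1 0c->2 1a->2 1b->1 1c->2 2a->2 2b->2 2c->2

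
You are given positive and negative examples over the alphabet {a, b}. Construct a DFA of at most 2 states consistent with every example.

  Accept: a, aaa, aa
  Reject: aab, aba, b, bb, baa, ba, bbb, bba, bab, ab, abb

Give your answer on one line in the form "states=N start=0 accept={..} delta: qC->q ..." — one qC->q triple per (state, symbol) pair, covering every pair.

Fold the examples into a partial DFA from state 0: repeatedly fix the first undefined (state, symbol) met by the shortest-then-alphabetical prefix, trying targets in increasing order and rejecting any under which an Accept and a Reject string meet in one state with the same remainder; add a state when all current targets are rejected. Accepting states are where Accept strings end.
a: 0a undefined. 0a->0: ok.
b: 0b undefined. 0b->0: no, a/aab meet in 0. Open state 1: 0b->1.
ba: 1a undefined. 1a->0: no, a/aba meet in 0. 1a->1: ok.
bb: 1b undefined. 1b->0: no, a/bb meet in 0. 1b->1: ok.
All examples now run through 2 states with every (state, symbol) defined. Accept strings end in {0}, Reject strings end in {1}; accept={0}.

states=2 start=0 accept={0} delta: 0a->0 0b->1 1a->1 1b->1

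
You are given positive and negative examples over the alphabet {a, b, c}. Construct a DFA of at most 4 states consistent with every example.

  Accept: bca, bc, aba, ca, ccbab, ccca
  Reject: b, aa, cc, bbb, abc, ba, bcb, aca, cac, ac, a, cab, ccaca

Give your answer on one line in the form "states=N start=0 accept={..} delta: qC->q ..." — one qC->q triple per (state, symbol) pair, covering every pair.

Fold the examples into a partial DFA from state 0: repeatedly fix the first undefined (state, symbol) met by the shortest-then-alphabetical prefix, trying targets in increasing order and rejecting any under which an Accept and a Reject string meet in one state with the same remainder; add a state when all current targets are rejected. Accepting states are where Accept strings end.
a: 0a undefined. 0a->0: no, bc/abc meet in 0 with "bc" left. Open state 1: 0a->1.
b: 0b undefined. 0b->0: ok.
c: 0c undefined. 0c->0: no, bca/ba meet in 1. 0c->1: no, bca/aa meet in 1 with "a" left. Open state 2: 0c->2.
aa: 1a undefined. 1a->0: ok.
ab: 1b undefined. 1b->0: no, bc/abc meet in 2. 1b->1: no, aba/b meet in 0. 1b->2: ok.
ac: 1c undefined. 1c->0: ok.
ca: 2a undefined. 2a->0: no, bca/b meet in 0. 2a->1: no, bca/ba meet in 1. 2a->2: ok.
cc: 2c undefined. 2c->0: ok.
bcb: 2b undefined. 2b->0: ok.
All examples now run through 3 states with every (state, symbol) defined. Accept strings end in {2}, Reject strings end in {0,1}; accept={2}.

states=3 start=0 accept={2} delta: 0a->1 0b->0 0c->2 1a->0 1b->2 1c->0 2a->2 2b->0 2c->0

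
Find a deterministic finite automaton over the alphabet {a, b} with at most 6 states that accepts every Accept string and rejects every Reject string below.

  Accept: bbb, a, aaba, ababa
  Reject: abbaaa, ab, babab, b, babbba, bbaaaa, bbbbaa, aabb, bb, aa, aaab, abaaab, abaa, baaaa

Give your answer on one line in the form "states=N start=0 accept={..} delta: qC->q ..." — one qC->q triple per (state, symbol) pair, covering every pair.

Fold the examples into a partial DFA from state 0: repeatedly fix the first undefined (state, symbol) met by the shortest-then-alphabetical prefix, trying targets in increasing order and rejecting any under which an Accept and a Reject string meet in one state with the same remainder; add a state when all current targets are rejected. Accepting states are where Accept strings end.
a: 0a undefined. 0a->0: no, a/aa meet in 0. Open state 1: 0a->1.
b: 0b undefined. 0b->0: no, bbb/b meet in 0. 0b->1: no, a/b meet in 1. Open state 2: 0b->2.
aa: 1a undefined. 1a->0: ok.
ab: 1b undefined. 1b->0: ok.
ba: 2a undefined. 2a->0: no, a/baaaa meet in 1. 2a->1: no, a/abbaaa meet in 1. 2a->2: no, aaba/abbaaa meet in 2. Open state 3: 2a->3.
bb: 2b undefined. 2b->0: no, bbb/b meet in 2. 2b->1: no, bbb/ab meet in 0. 2b->2: no, bbb/b meet in 2. 2b->3: no, aaba/aabb meet in 3. Open state 4: 2b->4.
baa: 3a undefined. 3a->0: no, a/abbaaa meet in 1. 3a->1: no, a/baaaa meet in 1. 3a->2: no, aaba/abbaaa meet in 3. 3a->3: no, aaba/abbaaa meet in 3. 3a->4: ok.
bab: 3b undefined. 3b->0: ok.
bba: 4a undefined. 4a->0: no, a/bbaaaa meet in 1. 4a->1: no, a/abbaaa meet in 1. 4a->2: no, aaba/baaaa meet in 3. 4a->3: no, aaba/abbaaa meet in 3. 4a->4: ok.
bbb: 4b undefined. 4b->0: no, bbb/ab meet in 0. 4b->1: ok.
All examples now run through 5 states with every (state, symbol) defined. Accept strings end in {1,3}, Reject strings end in {0,2,4}; accept={1,3}.

states=5 start=0 accept={1,3} delta: 0a->1 0b->2 1a->0 1b->0 2a->3 2b->4 3a->4 3b->0 4a->4 4b->1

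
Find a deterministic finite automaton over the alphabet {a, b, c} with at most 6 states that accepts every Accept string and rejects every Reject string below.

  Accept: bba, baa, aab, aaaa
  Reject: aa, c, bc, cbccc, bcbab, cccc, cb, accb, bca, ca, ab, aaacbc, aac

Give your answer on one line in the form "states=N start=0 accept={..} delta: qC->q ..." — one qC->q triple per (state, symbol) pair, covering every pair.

Fold the examples into a partial DFA from state 0: repeatedly fix the first undefined (state, symbol) met by the shortest-then-alphabetical prefix, trying targets in increasing order and rejecting any under which an Accept and a Reject string meet in one state with the same remainder; add a state when all current targets are rejected. Accepting states are where Accept strings end.
a: 0a undefined. 0a->0: no, aab/ab meet in 0 with "b" left. Open state 1: 0a->1.
b: 0b undefined. 0b->0: no, baa/aa meet in 1 with "a" left. 0b->1: ok.
c: 0c undefined. 0c->0: ok.
aa: 1a undefined. 1a->0: no, baa/cb meet in 1. 1a->1: no, baa/aa meet in 1. Open state 2: 1a->2.
ab: 1b undefined. 1b->0: no, bba/cb meet in 1. 1b->1: no, bba/aa meet in 2. 1b->2: ok.
ac: 1c undefined. 1c->0: no, aab/bcbab meet in 2 with "b" left. 1c->1: ok.
aaa: 2a undefined. 2a->0: no, bba/c meet in 0. 2a->1: no, bba/bc meet in 1. 2a->2: no, bba/aa meet in 2. Open state 3: 2a->3.
aab: 2b undefined. 2b->0: no, aab/c meet in 0. 2b->1: no, aab/bc meet in 1. 2b->2: no, aab/aa meet in 2. 2b->3: ok.
aac: 2c undefined. 2c->0: ok.
aaaa: 3a undefined. 3a->0: no, aaaa/c meet in 0. 3a->1: no, aaaa/bc meet in 1. 3a->2: no, aaaa/aa meet in 2. 3a->3: ok.
aaac: 3c undefined. 3c->0: ok.
bcbab: 3b undefined. 3b->0: ok.
All examples now run through 4 states with every (state, symbol) defined. Accept strings end in {3}, Reject strings end in {0,1,2}; accept={3}.

states=4 start=0 accept={3} delta: 0a->1 0b->1 0c->0 1a->2 1b->2 1c->1 2a->3 2b->3 2c->0 3a->3 3b->0 3c->0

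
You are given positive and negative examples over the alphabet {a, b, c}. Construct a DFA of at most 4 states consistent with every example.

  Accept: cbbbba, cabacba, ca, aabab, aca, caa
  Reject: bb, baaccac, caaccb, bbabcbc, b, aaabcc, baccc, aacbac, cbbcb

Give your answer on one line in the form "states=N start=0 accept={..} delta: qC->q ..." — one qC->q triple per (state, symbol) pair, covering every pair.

Fold the examples into a partial DFA from state 0: repeatedly fix the first undefined (state, symbol) met by the shortest-then-alphabetical prefix, trying targets in increasing order and rejecting any under which an Accept and a Reject string meet in one state with the same remainder; add a state when all current targets are rejected. Accepting states are where Accept strings end.
a: 0a undefined. 0a->0: ok.
b: 0b undefined. 0b->0: no, aabab/bb meet in 0. Open state 1: 0b->1.
c: 0c undefined. 0c->0: ok.
ba: 1a undefined. 1a->0: no, cabacba/baaccac meet in 0. 1a->1: no, aabab/bb meet in 1 with "b" left. Open state 2: 1a->2.
bb: 1b undefined. 1b->0: no, cbbbba/bb meet in 0. 1b->1: ok.
baa: 2a undefined. 2a->0: no, ca/baaccac meet in 0. 2a->1: ok.
bac: 2c undefined. 2c->0: no, ca/baccc meet in 0. 2c->1: ok.
baac: 1c undefined. 1c->0: no, ca/baaccac meet in 0. 1c->1: ok.
bbab: 2b undefined. 2b->0: ok.
All examples now run through 3 states with every (state, symbol) defined. Accept strings end in {0,2}, Reject strings end in {1}; accept={0,2}.

states=3 start=0 accept={0,2} delta: 0a->0 0b->1 0c->0 1a->2 1b->1 1c->1 2a->1 2b->0 2c->1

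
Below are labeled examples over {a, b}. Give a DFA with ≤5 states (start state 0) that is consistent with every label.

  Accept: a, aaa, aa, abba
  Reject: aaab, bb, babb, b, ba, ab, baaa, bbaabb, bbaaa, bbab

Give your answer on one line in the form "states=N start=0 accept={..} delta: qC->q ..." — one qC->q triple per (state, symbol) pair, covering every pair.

states=4 start=0 accept={0,3} delta: 0a->0 0b->1 1a->1 1b->2 2a->3 2b->1 3a->1 3b->1

Grow the machine one transition at a time. Run the examples from 0; the earliest place one falls off (shortest prefix, ties alphabetical) gets sent to the lowest-numbered state that keeps every Accept/Reject pair distinguishable — a pair clashes when both reach the same state with identical unread suffix — and to a fresh state only if none does.
a: 0a undefined. 0a->0: ok.
b: 0b undefined. 0b->0: no, a/aaab meet in 0. Open state 1: 0b->1.
ba: 1a undefined. 1a->0: no, a/ba meet in 0. 1a->1: ok.
bb: 1b undefined. 1b->0: no, a/bb meet in 0. 1b->1: no, abba/aaab meet in 1. Open state 2: 1b->2.
bba: 2a undefined. 2a->0: no, a/bbaaa meet in 0. 2a->1: no, abba/aaab meet in 1. 2a->2: no, abba/bb meet in 2. Open state 3: 2a->3.
babb: 2b undefined. 2b->0: no, a/babb meet in 0. 2b->1: ok.
bbaa: 3a undefined. 3a->0: no, a/bbaaa meet in 0. 3a->1: ok.
bbab: 3b undefined. 3b->0: no, a/bbab meet in 0. 3b->1: ok.
All examples now run through 4 states with every (state, symbol) defined. Accept strings end in {0,3}, Reject strings end in {1,2}; accept={0,3}.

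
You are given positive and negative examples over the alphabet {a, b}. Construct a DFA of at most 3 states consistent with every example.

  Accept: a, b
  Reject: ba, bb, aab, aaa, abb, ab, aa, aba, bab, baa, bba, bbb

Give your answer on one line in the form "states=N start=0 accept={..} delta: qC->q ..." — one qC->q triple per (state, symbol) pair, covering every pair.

states=3 start=0 accept={1} delta: 0a->1 0b->1 1a->2 1b->2 2a->0 2b->0

Grow the machine one transition at a time. Run the examples from 0; the earliest place one falls off (shortest prefix, ties alphabetical) gets sent to the lowest-numbered state that keeps every Accept/Reject pair distinguishable — a pair clashes when both reach the same state with identical unread suffix — and to a fresh state only if none does.
a: 0a undefined. 0a->0: no, a/aaa meet in 0. Open state 1: 0a->1.
b: 0b undefined. 0b->0: no, a/ba meet in 1. 0b->1: ok.
aa: 1a undefined. 1a->0: no, a/aab meet in 1. 1a->1: no, a/ba meet in 1. Open state 2: 1a->2.
ab: 1b undefined. 1b->0: no, a/abb meet in 1. 1b->1: no, a/bb meet in 1. 1b->2: ok.
aaa: 2a undefined. 2a->0: ok.
aab: 2b undefined. 2b->0: ok.
All examples now run through 3 states with every (state, symbol) defined. Accept strings end in {1}, Reject strings end in {0,2}; accept={1}.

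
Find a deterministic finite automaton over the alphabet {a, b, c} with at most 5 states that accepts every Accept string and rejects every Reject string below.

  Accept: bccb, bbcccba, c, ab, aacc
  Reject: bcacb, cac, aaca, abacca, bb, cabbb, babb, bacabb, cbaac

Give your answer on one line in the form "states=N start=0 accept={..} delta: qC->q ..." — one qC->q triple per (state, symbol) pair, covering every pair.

states=4 start=0 accept={1,3} delta: 0a->0 0b->1 0c->1 1a->2 1b->2 1c->3 2a->1 2b->2 2c->0 3a->0 3b->2 3c->0

Grow the machine one transition at a time. Run the examples from 0; the earliest place one falls off (shortest prefix, ties alphabetical) gets sent to the lowest-numbered state that keeps every Accept/Reject pair distinguishable — a pair clashes when both reach the same state with identical unread suffix — and to a fresh state only if none does.
a: 0a undefined. 0a->0: ok.
b: 0b undefined. 0b->0: no, ab/bb meet in 0. Open state 1: 0b->1.
c: 0c undefined. 0c->0: no, c/cac meet in 0. 0c->1: ok.
ba: 1a undefined. 1a->0: no, c/cac meet in 1. 1a->1: no, c/aaca meet in 1. Open state 2: 1a->2.
bb: 1b undefined. 1b->0: no, c/cbaac meet in 1. 1b->1: no, c/bb meet in 1. 1b->2: ok.
bc: 1c undefined. 1c->0: no, bccb/bcacb meet in 2. 1c->1: no, bccb/aaca meet in 2. 1c->2: no, aacc/aaca meet in 2. Open state 3: 1c->3.
bab: 2b undefined. 2b->0: no, c/babb meet in 1. 2b->1: no, c/cabbb meet in 1. 2b->2: ok.
bac: 2c undefined. 2c->0: ok.
bca: 3a undefined. 3a->0: ok.
bcc: 3c undefined. 3c->0: ok.
cba: 2a undefined. 2a->0: no, bccb/cbaac meet in 1. 2a->1: ok.
bbcccb: 3b undefined. 3b->0: no, bbcccba/cac meet in 0. 3b->1: no, bbcccba/bcacb meet in 2. 3b->2: ok.
All examples now run through 4 states with every (state, symbol) defined. Accept strings end in {1,3}, Reject strings end in {0,2}; accept={1,3}.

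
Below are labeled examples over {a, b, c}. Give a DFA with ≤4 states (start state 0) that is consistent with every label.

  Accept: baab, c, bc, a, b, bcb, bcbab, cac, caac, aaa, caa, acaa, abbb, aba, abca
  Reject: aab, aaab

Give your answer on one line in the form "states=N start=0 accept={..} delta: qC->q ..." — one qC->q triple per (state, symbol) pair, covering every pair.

states=4 start=0 accept={0,1,2} delta: 0a->1 0b->2 0c->0 1a->1 1b->3 1c->0 2a->2 2b->0 2c->0 3a->0 3b->0 3c->0

Grow the machine one transition at a time. Run the examples from 0; the earliest place one falls off (shortest prefix, ties alphabetical) gets sent to the lowest-numbered state that keeps every Accept/Reject pair distinguishable — a pair clashes when both reach the same state with identical unread suffix — and to a fresh state only if none does.
a: 0a undefined. 0a->0: no, b/aab meet in 0 with "b" left. Open state 1: 0a->1.
b: 0b undefined. 0b->0: no, baab/aab meet in 1 with "ab" left. 0b->1: no, baab/aaab meet in 1 with "aab" left. Open state 2: 0b->2.
c: 0c undefined. 0c->0: ok.
aa: 1a undefined. 1a->0: no, b/aab meet in 2. 1a->1: ok.
ab: 1b undefined. 1b->0: no, c/aab meet in 0. 1b->1: no, a/aab meet in 1. 1b->2: no, b/aab meet in 2. Open state 3: 1b->3.
ac: 1c undefined. 1c->0: ok.
ba: 2a undefined. 2a->0: no, baab/aab meet in 3. 2a->1: no, baab/aab meet in 3. 2a->2: ok.
bc: 2c undefined. 2c->0: ok.
aba: 3a undefined. 3a->0: ok.
abb: 3b undefined. 3b->0: ok.
abc: 3c undefined. 3c->0: ok.
baab: 2b undefined. 2b->0: ok.
All examples now run through 4 states with every (state, symbol) defined. Accept strings end in {0,1,2}, Reject strings end in {3}; accept={0,1,2}.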